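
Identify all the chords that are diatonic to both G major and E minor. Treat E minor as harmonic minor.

Am, C, Em, F♯dim

Triads in G major: G (I), Am (ii), Bm (iii), C (IV), D (V), Em (vi), F♯dim (vii°).
Triads in E minor (harmonic minor): Em (i), F♯dim (ii°), Gaug (III+), Am (iv), B (V), C (VI), D♯dim (vii°).
Shared triads with their functions: Am (ii in G major, iv in E minor); C (IV in G major, VI in E minor); Em (vi in G major, i in E minor); F♯dim (vii° in G major, ii° in E minor).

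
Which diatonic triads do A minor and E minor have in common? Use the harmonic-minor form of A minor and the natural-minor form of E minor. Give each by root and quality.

Am

Triads in A minor (harmonic minor): Am (i), Bdim (ii°), Caug (III+), Dm (iv), E (V), F (VI), G#dim (vii°).
Triads in E minor (natural minor): Em (i), F#dim (ii°), G (III), Am (iv), Bm (v), C (VI), D (VII).
Shared triads with their functions: Am (i in A minor, iv in E minor).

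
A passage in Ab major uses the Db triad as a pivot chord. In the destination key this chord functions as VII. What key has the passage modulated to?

Eb minor

The numeral VII denotes a major triad on scale degree 7. With Db on degree 7, the tonic of the new key is Eb.
Degree 7 carries a major triad in natural-minor keys, so the destination is Eb minor.
Check: the diatonic triads of Eb minor (natural minor) are Ebm (i), Fdim (ii°), Gb (III), Abm (iv), Bbm (v), Cb (VI), Db (VII) — Db is indeed VII.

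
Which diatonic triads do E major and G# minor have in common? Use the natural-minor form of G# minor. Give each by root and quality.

E, G#m, B, C#m

Triads in E major: E (I), F#m (ii), G#m (iii), A (IV), B (V), C#m (vi), D#dim (vii°).
Triads in G# minor (natural minor): G#m (i), A#dim (ii°), B (III), C#m (iv), D#m (v), E (VI), F# (VII).
Shared triads with their functions: E (I in E major, VI in G# minor); G#m (iii in E major, i in G# minor); B (V in E major, III in G# minor); C#m (vi in E major, iv in G# minor).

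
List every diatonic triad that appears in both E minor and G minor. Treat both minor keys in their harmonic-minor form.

Triads in E minor (harmonic minor): Em (i), F#dim (ii°), Gaug (III+), Am (iv), B (V), C (VI), D#dim (vii°).
Triads in G minor (harmonic minor): Gm (i), Adim (ii°), Bbaug (III+), Cm (iv), D (V), Eb (VI), F#dim (vii°).
Shared triads with their functions: F#dim (ii° in E minor, vii° in G minor).

F#dim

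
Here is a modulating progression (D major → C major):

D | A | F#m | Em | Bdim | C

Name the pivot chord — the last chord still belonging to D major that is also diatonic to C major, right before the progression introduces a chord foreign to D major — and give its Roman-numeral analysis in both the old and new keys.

Chords diatonic to D major: D, Em, F#m, G, A, Bm, C#dim.
Reading the progression, the first chord not in that set is Bdim, so the modulation leaves D major there.
The chord immediately before Bdim is Em, which is diatonic to both keys: ii in D major and iii in C major.

Em — ii in D major, iii in C major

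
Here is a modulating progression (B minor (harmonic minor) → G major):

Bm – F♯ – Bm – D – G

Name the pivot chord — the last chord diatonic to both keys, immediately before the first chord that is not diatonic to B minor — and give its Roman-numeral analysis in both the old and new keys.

Chords diatonic to B minor: Bm, C♯dim, Daug, Em, F♯, G, A♯dim.
Reading the progression, the first chord not in that set is D, so the modulation leaves B minor there.
The chord immediately before D is Bm, which is diatonic to both keys: i in B minor and iii in G major.

Bm — i in B minor, iii in G major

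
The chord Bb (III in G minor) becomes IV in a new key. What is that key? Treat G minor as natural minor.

F major

The numeral IV denotes a major triad on scale degree 4. With Bb on degree 4, the tonic of the new key is F.
Degree 4 carries a major triad in major keys, so the destination is F major.
Check: the diatonic triads of F major are F (I), Gm (ii), Am (iii), Bb (IV), C (V), Dm (vi), Edim (vii°) — Bb is indeed IV.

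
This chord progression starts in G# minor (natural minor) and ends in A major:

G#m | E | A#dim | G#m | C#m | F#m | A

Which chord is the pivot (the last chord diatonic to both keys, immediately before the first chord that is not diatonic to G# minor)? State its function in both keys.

C#m — iv in G# minor, iii in A major

Chords diatonic to G# minor: G#m, A#dim, B, C#m, D#m, E, F#.
Reading the progression, the first chord not in that set is F#m, so the modulation leaves G# minor there.
The chord immediately before F#m is C#m, which is diatonic to both keys: iv in G# minor and iii in A major.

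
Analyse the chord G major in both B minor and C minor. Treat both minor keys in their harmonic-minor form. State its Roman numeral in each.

VI in B minor; V in C minor

The scale of B minor (harmonic minor) is B C# D E F# G A#; G is degree 6, and the triad built there (G-B-D) is major, so it is VI.
The scale of C minor (harmonic minor) is C D Eb F G Ab B; G is degree 5, and the triad built there (G-B-D) is major, so it is V.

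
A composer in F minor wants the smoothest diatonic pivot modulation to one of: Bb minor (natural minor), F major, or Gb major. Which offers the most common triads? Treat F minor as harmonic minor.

Bb minor

Triads of F minor (harmonic minor): Fm (i), Gdim (ii°), Abaug (III+), Bbm (iv), C (V), Db (VI), Edim (vii°).
Bb minor (natural minor) shares 3: Fm, Bbm, Db.
F major shares 2: C, Edim.
Gb major shares 2: Bbm, Db.
The most common triads (3) are shared with Bb minor.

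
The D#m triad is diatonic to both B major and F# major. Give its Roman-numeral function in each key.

The scale of B major is B C# D# E F# G# A#; D# is degree 3, and the triad built there (D#-F#-A#) is minor, so it is iii.
The scale of F# major is F# G# A# B C# D# E#; D# is degree 6, and the triad built there (D#-F#-A#) is minor, so it is vi.

iii in B major; vi in F# major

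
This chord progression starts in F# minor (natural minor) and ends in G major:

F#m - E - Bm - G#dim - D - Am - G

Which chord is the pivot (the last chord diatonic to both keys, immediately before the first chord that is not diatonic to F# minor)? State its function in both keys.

Chords diatonic to F# minor: F#m, G#dim, A, Bm, C#m, D, E.
Reading the progression, the first chord not in that set is Am, so the modulation leaves F# minor there.
The chord immediately before Am is D, which is diatonic to both keys: VI in F# minor and V in G major.

D — VI in F# minor, V in G major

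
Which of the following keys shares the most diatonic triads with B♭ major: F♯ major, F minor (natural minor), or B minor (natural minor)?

Triads of B♭ major: B♭ (I), Cm (ii), Dm (iii), E♭ (IV), F (V), Gm (vi), Adim (vii°).
F♯ major shares 0: none.
F minor (natural minor) shares 2: Cm, E♭.
B minor (natural minor) shares 0: none.
The most common triads (2) are shared with F minor.

F minor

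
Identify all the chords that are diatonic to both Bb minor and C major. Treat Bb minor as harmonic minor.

F

Triads in Bb minor (harmonic minor): Bb minor (i), C diminished (ii°), Db augmented (III+), Eb minor (iv), F major (V), Gb major (VI), A diminished (vii°).
Triads in C major: C major (I), D minor (ii), E minor (iii), F major (IV), G major (V), A minor (vi), B diminished (vii°).
Shared triads with their functions: F major (V in Bb minor, IV in C major).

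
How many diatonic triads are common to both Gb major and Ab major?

Diatonic triads of Gb major: Gb (I), Abm (ii), Bbm (iii), Cb (IV), Db (V), Ebm (vi), Fdim (vii°).
Diatonic triads of Ab major: Ab (I), Bbm (ii), Cm (iii), Db (IV), Eb (V), Fm (vi), Gdim (vii°).
Matching root and quality in both lists: Bbm, Db.
That gives 2 common triads.

2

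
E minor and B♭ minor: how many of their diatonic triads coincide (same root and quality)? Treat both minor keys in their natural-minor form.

Diatonic triads of E minor (natural minor): Em (i), F♯dim (ii°), G (III), Am (iv), Bm (v), C (VI), D (VII).
Diatonic triads of B♭ minor (natural minor): B♭m (i), Cdim (ii°), D♭ (III), E♭m (iv), Fm (v), G♭ (VI), A♭ (VII).
No triad has the same root and quality in both keys.

0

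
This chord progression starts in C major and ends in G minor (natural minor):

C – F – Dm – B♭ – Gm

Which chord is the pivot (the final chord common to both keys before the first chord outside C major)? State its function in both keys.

Dm — ii in C major, v in G minor

Chords diatonic to C major: C, Dm, Em, F, G, Am, Bdim.
Reading the progression, the first chord not in that set is B♭, so the modulation leaves C major there.
The chord immediately before B♭ is Dm, which is diatonic to both keys: ii in C major and v in G minor.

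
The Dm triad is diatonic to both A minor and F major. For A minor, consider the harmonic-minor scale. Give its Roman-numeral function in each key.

The scale of A minor (harmonic minor) is A B C D E F G#; D is degree 4, and the triad built there (D-F-A) is minor, so it is iv.
The scale of F major is F G A Bb C D E; D is degree 6, and the triad built there (D-F-A) is minor, so it is vi.

iv in A minor; vi in F major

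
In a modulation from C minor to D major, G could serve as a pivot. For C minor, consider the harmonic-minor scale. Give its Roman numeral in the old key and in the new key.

The scale of C minor (harmonic minor) is C D E♭ F G A♭ B; G is degree 5, and the triad built there (G-B-D) is major, so it is V.
The scale of D major is D E F♯ G A B C♯; G is degree 4, and the triad built there (G-B-D) is major, so it is IV.

V in C minor; IV in D major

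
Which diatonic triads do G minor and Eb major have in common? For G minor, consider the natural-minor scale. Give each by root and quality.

Triads in G minor (natural minor): Gm (i), Adim (ii°), Bb (III), Cm (iv), Dm (v), Eb (VI), F (VII).
Triads in Eb major: Eb (I), Fm (ii), Gm (iii), Ab (IV), Bb (V), Cm (vi), Ddim (vii°).
Shared triads with their functions: Gm (i in G minor, iii in Eb major); Bb (III in G minor, V in Eb major); Cm (iv in G minor, vi in Eb major); Eb (VI in G minor, I in Eb major).

Gm, Bb, Cm, Eb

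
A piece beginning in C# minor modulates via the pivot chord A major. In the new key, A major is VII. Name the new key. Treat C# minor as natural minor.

The numeral VII denotes a major triad on scale degree 7. With A on degree 7, the tonic of the new key is B.
Degree 7 carries a major triad in natural-minor keys, so the destination is B minor.
Check: the diatonic triads of B minor (natural minor) are Bm (i), C#dim (ii°), D (III), Em (iv), F#m (v), G (VI), A (VII) — A major is indeed VII.

B minor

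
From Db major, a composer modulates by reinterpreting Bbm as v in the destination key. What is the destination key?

The numeral v denotes a minor triad on scale degree 5. With Bb on degree 5, the tonic of the new key is Eb.
Degree 5 carries a minor triad in natural-minor keys, so the destination is Eb minor.
Check: the diatonic triads of Eb minor (natural minor) are Ebm (i), Fdim (ii°), Gb (III), Abm (iv), Bbm (v), Cb (VI), Db (VII) — Bbm is indeed v.

Eb minor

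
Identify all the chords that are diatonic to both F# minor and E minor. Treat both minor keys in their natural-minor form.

Triads in F# minor (natural minor): F#m (i), G#dim (ii°), A (III), Bm (iv), C#m (v), D (VI), E (VII).
Triads in E minor (natural minor): Em (i), F#dim (ii°), G (III), Am (iv), Bm (v), C (VI), D (VII).
Shared triads with their functions: Bm (iv in F# minor, v in E minor); D (VI in F# minor, VII in E minor).

Bm, D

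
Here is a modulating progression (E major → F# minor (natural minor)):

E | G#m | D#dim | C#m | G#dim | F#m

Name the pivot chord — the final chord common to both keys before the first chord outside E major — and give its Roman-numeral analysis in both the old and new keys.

C#m — vi in E major, v in F# minor

Chords diatonic to E major: E, F#m, G#m, A, B, C#m, D#dim.
Reading the progression, the first chord not in that set is G#dim, so the modulation leaves E major there.
The chord immediately before G#dim is C#m, which is diatonic to both keys: vi in E major and v in F# minor.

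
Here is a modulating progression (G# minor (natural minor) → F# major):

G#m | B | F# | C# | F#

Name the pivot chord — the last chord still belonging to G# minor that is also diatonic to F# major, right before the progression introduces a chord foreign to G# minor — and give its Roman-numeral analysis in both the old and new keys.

Chords diatonic to G# minor: G#m, A#dim, B, C#m, D#m, E, F#.
Reading the progression, the first chord not in that set is C#, so the modulation leaves G# minor there.
The chord immediately before C# is F#, which is diatonic to both keys: VII in G# minor and I in F# major.

F# — VII in G# minor, I in F# major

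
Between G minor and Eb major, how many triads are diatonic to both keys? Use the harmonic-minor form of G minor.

Diatonic triads of G minor (harmonic minor): Gm (i), Adim (ii°), Bbaug (III+), Cm (iv), D (V), Eb (VI), F#dim (vii°).
Diatonic triads of Eb major: Eb (I), Fm (ii), Gm (iii), Ab (IV), Bb (V), Cm (vi), Ddim (vii°).
Matching root and quality in both lists: Gm, Cm, Eb.
That gives 3 common triads.

3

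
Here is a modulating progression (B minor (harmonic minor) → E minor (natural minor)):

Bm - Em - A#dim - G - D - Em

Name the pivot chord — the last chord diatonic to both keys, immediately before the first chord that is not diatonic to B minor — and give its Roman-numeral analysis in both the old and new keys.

G — VI in B minor, III in E minor

Chords diatonic to B minor: Bm, C#dim, Daug, Em, F#, G, A#dim.
Reading the progression, the first chord not in that set is D, so the modulation leaves B minor there.
The chord immediately before D is G, which is diatonic to both keys: VI in B minor and III in E minor.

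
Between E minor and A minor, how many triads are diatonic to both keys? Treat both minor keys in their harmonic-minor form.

Diatonic triads of E minor (harmonic minor): Em (i), F♯dim (ii°), Gaug (III+), Am (iv), B (V), C (VI), D♯dim (vii°).
Diatonic triads of A minor (harmonic minor): Am (i), Bdim (ii°), Caug (III+), Dm (iv), E (V), F (VI), G♯dim (vii°).
Matching root and quality in both lists: Am.
That gives 1 common triad.

1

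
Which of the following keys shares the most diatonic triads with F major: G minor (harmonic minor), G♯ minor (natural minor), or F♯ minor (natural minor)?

Triads of F major: F (I), Gm (ii), Am (iii), B♭ (IV), C (V), Dm (vi), Edim (vii°).
G minor (harmonic minor) shares 1: Gm.
G♯ minor (natural minor) shares 0: none.
F♯ minor (natural minor) shares 0: none.
The most common triads (1) are shared with G minor.

G minor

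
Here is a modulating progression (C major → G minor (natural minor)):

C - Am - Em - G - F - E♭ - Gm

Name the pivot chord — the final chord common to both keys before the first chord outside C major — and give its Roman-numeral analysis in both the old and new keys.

Chords diatonic to C major: C, Dm, Em, F, G, Am, Bdim.
Reading the progression, the first chord not in that set is E♭, so the modulation leaves C major there.
The chord immediately before E♭ is F, which is diatonic to both keys: IV in C major and VII in G minor.

F — IV in C major, VII in G minor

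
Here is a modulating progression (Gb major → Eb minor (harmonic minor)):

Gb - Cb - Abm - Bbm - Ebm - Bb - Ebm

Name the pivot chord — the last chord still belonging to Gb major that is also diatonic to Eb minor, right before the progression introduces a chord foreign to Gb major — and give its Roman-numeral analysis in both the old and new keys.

Ebm — vi in Gb major, i in Eb minor

Chords diatonic to Gb major: Gb, Abm, Bbm, Cb, Db, Ebm, Fdim.
Reading the progression, the first chord not in that set is Bb, so the modulation leaves Gb major there.
The chord immediately before Bb is Ebm, which is diatonic to both keys: vi in Gb major and i in Eb minor.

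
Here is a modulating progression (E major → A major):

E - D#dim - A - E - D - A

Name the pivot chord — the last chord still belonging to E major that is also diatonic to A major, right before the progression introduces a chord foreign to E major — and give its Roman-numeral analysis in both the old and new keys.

Chords diatonic to E major: E, F#m, G#m, A, B, C#m, D#dim.
Reading the progression, the first chord not in that set is D, so the modulation leaves E major there.
The chord immediately before D is E, which is diatonic to both keys: I in E major and V in A major.

E — I in E major, V in A major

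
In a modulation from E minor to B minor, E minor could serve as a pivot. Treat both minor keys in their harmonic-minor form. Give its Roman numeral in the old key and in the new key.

i in E minor; iv in B minor

The scale of E minor (harmonic minor) is E F# G A B C D#; E is degree 1, and the triad built there (E-G-B) is minor, so it is i.
The scale of B minor (harmonic minor) is B C# D E F# G A#; E is degree 4, and the triad built there (E-G-B) is minor, so it is iv.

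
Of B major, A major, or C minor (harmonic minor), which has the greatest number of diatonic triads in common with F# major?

Triads of F# major: F# (I), G#m (ii), A#m (iii), B (IV), C# (V), D#m (vi), E#dim (vii°).
B major shares 4: F#, G#m, B, D#m.
A major shares 0: none.
C minor (harmonic minor) shares 0: none.
The most common triads (4) are shared with B major.

B major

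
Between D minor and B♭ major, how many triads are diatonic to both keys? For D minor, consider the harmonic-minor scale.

Diatonic triads of D minor (harmonic minor): D minor (i), E diminished (ii°), F augmented (III+), G minor (iv), A major (V), B♭ major (VI), C♯ diminished (vii°).
Diatonic triads of B♭ major: B♭ major (I), C minor (ii), D minor (iii), E♭ major (IV), F major (V), G minor (vi), A diminished (vii°).
Matching root and quality in both lists: D minor, G minor, B♭ major.
That gives 3 common triads.

3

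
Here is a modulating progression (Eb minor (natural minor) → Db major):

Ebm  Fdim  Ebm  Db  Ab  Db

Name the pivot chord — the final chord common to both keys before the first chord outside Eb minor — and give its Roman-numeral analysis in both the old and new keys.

Db — VII in Eb minor, I in Db major

Chords diatonic to Eb minor: Ebm, Fdim, Gb, Abm, Bbm, Cb, Db.
Reading the progression, the first chord not in that set is Ab, so the modulation leaves Eb minor there.
The chord immediately before Ab is Db, which is diatonic to both keys: VII in Eb minor and I in Db major.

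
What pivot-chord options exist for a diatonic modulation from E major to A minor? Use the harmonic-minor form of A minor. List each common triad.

Triads in E major: E (I), F#m (ii), G#m (iii), A (IV), B (V), C#m (vi), D#dim (vii°).
Triads in A minor (harmonic minor): Am (i), Bdim (ii°), Caug (III+), Dm (iv), E (V), F (VI), G#dim (vii°).
Shared triads with their functions: E (I in E major, V in A minor).

E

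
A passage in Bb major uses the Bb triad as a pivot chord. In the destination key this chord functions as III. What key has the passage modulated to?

G minor

The numeral III denotes a major triad on scale degree 3. With Bb on degree 3, the tonic of the new key is G.
Degree 3 carries a major triad in natural-minor keys, so the destination is G minor.
Check: the diatonic triads of G minor (natural minor) are Gm (i), Adim (ii°), Bb (III), Cm (iv), Dm (v), Eb (VI), F (VII) — Bb is indeed III.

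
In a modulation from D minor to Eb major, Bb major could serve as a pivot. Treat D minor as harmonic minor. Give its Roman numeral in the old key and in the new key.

VI in D minor; V in Eb major

The scale of D minor (harmonic minor) is D E F G A Bb C#; Bb is degree 6, and the triad built there (Bb-D-F) is major, so it is VI.
The scale of Eb major is Eb F G Ab Bb C D; Bb is degree 5, and the triad built there (Bb-D-F) is major, so it is V.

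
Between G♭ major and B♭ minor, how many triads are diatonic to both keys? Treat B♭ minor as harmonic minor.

3

Diatonic triads of G♭ major: G♭ major (I), A♭ minor (ii), B♭ minor (iii), C♭ major (IV), D♭ major (V), E♭ minor (vi), F diminished (vii°).
Diatonic triads of B♭ minor (harmonic minor): B♭ minor (i), C diminished (ii°), D♭ augmented (III+), E♭ minor (iv), F major (V), G♭ major (VI), A diminished (vii°).
Matching root and quality in both lists: G♭ major, B♭ minor, E♭ minor.
That gives 3 common triads.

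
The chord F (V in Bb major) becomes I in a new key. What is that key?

The numeral I denotes a major triad on scale degree 1. With F on degree 1, the tonic of the new key is F.
Degree 1 carries a major triad in major keys, so the destination is F major.
Check: the diatonic triads of F major are F (I), Gm (ii), Am (iii), Bb (IV), C (V), Dm (vi), Edim (vii°) — F is indeed I.

F major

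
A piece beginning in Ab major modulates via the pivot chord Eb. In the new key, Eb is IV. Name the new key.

The numeral IV denotes a major triad on scale degree 4. With Eb on degree 4, the tonic of the new key is Bb.
Degree 4 carries a major triad in major keys, so the destination is Bb major.
Check: the diatonic triads of Bb major are Bb (I), Cm (ii), Dm (iii), Eb (IV), F (V), Gm (vi), Adim (vii°) — Eb is indeed IV.

Bb major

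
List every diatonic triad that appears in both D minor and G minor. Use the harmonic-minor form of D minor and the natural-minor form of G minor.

Triads in D minor (harmonic minor): Dm (i), Edim (ii°), Faug (III+), Gm (iv), A (V), Bb (VI), C#dim (vii°).
Triads in G minor (natural minor): Gm (i), Adim (ii°), Bb (III), Cm (iv), Dm (v), Eb (VI), F (VII).
Shared triads with their functions: Dm (i in D minor, v in G minor); Gm (iv in D minor, i in G minor); Bb (VI in D minor, III in G minor).

Dm, Gm, Bb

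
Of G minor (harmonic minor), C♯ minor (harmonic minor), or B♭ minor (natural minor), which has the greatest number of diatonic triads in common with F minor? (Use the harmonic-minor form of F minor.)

B♭ minor

Triads of F minor (harmonic minor): Fm (i), Gdim (ii°), A♭aug (III+), B♭m (iv), C (V), D♭ (VI), Edim (vii°).
G minor (harmonic minor) shares 0: none.
C♯ minor (harmonic minor) shares 0: none.
B♭ minor (natural minor) shares 3: Fm, B♭m, D♭.
The most common triads (3) are shared with B♭ minor.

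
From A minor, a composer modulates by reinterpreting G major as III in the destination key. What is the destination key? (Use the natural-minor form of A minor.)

The numeral III denotes a major triad on scale degree 3. With G on degree 3, the tonic of the new key is E.
Degree 3 carries a major triad in natural-minor keys, so the destination is E minor.
Check: the diatonic triads of E minor (natural minor) are Em (i), F#dim (ii°), G (III), Am (iv), Bm (v), C (VI), D (VII) — G major is indeed III.

E minor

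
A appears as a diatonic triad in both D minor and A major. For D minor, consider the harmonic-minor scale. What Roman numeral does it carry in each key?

V in D minor; I in A major

The scale of D minor (harmonic minor) is D E F G A B♭ C♯; A is degree 5, and the triad built there (A-C♯-E) is major, so it is V.
The scale of A major is A B C♯ D E F♯ G♯; A is degree 1, and the triad built there (A-C♯-E) is major, so it is I.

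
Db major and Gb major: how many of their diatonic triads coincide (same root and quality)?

4

Diatonic triads of Db major: Db (I), Ebm (ii), Fm (iii), Gb (IV), Ab (V), Bbm (vi), Cdim (vii°).
Diatonic triads of Gb major: Gb (I), Abm (ii), Bbm (iii), Cb (IV), Db (V), Ebm (vi), Fdim (vii°).
Matching root and quality in both lists: Db, Ebm, Gb, Bbm.
That gives 4 common triads.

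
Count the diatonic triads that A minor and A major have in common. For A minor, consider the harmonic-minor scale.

2

Diatonic triads of A minor (harmonic minor): Am (i), Bdim (ii°), Caug (III+), Dm (iv), E (V), F (VI), G#dim (vii°).
Diatonic triads of A major: A (I), Bm (ii), C#m (iii), D (IV), E (V), F#m (vi), G#dim (vii°).
Matching root and quality in both lists: E, G#dim.
That gives 2 common triads.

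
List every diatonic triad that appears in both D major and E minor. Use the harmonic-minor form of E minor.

Em

Triads in D major: D major (I), E minor (ii), F# minor (iii), G major (IV), A major (V), B minor (vi), C# diminished (vii°).
Triads in E minor (harmonic minor): E minor (i), F# diminished (ii°), G augmented (III+), A minor (iv), B major (V), C major (VI), D# diminished (vii°).
Shared triads with their functions: E minor (ii in D major, i in E minor).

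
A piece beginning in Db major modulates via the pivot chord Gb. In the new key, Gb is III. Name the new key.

Eb minor

The numeral III denotes a major triad on scale degree 3. With Gb on degree 3, the tonic of the new key is Eb.
Degree 3 carries a major triad in natural-minor keys, so the destination is Eb minor.
Check: the diatonic triads of Eb minor (natural minor) are Ebm (i), Fdim (ii°), Gb (III), Abm (iv), Bbm (v), Cb (VI), Db (VII) — Gb is indeed III.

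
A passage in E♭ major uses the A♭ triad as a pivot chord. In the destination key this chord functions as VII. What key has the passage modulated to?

The numeral VII denotes a major triad on scale degree 7. With A♭ on degree 7, the tonic of the new key is B♭.
Degree 7 carries a major triad in natural-minor keys, so the destination is B♭ minor.
Check: the diatonic triads of B♭ minor (natural minor) are B♭m (i), Cdim (ii°), D♭ (III), E♭m (iv), Fm (v), G♭ (VI), A♭ (VII) — A♭ is indeed VII.

B♭ minor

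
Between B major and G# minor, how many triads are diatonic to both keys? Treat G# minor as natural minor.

Diatonic triads of B major: B (I), C#m (ii), D#m (iii), E (IV), F# (V), G#m (vi), A#dim (vii°).
Diatonic triads of G# minor (natural minor): G#m (i), A#dim (ii°), B (III), C#m (iv), D#m (v), E (VI), F# (VII).
Matching root and quality in both lists: B, C#m, D#m, E, F#, G#m, A#dim.
That gives 7 common triads.

7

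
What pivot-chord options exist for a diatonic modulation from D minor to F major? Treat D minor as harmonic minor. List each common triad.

Triads in D minor (harmonic minor): D minor (i), E diminished (ii°), F augmented (III+), G minor (iv), A major (V), B♭ major (VI), C♯ diminished (vii°).
Triads in F major: F major (I), G minor (ii), A minor (iii), B♭ major (IV), C major (V), D minor (vi), E diminished (vii°).
Shared triads with their functions: D minor (i in D minor, vi in F major); E diminished (ii° in D minor, vii° in F major); G minor (iv in D minor, ii in F major); B♭ major (VI in D minor, IV in F major).

Dm, Edim, Gm, B♭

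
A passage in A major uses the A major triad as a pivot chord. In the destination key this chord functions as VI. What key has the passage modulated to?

C# minor

The numeral VI denotes a major triad on scale degree 6. With A on degree 6, the tonic of the new key is C#.
Degree 6 carries a major triad in minor keys, so the destination is C# minor.
Check: the diatonic triads of C# minor (natural minor) are C#m (i), D#dim (ii°), E (III), F#m (iv), G#m (v), A (VI), B (VII) — A major is indeed VI.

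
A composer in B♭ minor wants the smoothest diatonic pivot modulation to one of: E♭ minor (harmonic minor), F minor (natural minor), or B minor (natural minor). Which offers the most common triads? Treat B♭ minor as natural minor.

F minor

Triads of B♭ minor (natural minor): B♭ minor (i), C diminished (ii°), D♭ major (III), E♭ minor (iv), F minor (v), G♭ major (VI), A♭ major (VII).
E♭ minor (harmonic minor) shares 1: E♭m.
F minor (natural minor) shares 4: B♭m, D♭, Fm, A♭.
B minor (natural minor) shares 0: none.
The most common triads (4) are shared with F minor.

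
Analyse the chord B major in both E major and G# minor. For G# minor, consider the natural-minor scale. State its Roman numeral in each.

The scale of E major is E F# G# A B C# D#; B is degree 5, and the triad built there (B-D#-F#) is major, so it is V.
The scale of G# minor (natural minor) is G# A# B C# D# E F#; B is degree 3, and the triad built there (B-D#-F#) is major, so it is III.

V in E major; III in G# minor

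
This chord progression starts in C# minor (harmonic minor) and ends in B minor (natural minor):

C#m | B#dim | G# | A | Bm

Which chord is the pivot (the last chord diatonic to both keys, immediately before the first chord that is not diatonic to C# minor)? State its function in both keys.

A — VI in C# minor, VII in B minor

Chords diatonic to C# minor: C#m, D#dim, Eaug, F#m, G#, A, B#dim.
Reading the progression, the first chord not in that set is Bm, so the modulation leaves C# minor there.
The chord immediately before Bm is A, which is diatonic to both keys: VI in C# minor and VII in B minor.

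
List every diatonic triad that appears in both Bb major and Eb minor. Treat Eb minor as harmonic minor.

Bb

Triads in Bb major: Bb (I), Cm (ii), Dm (iii), Eb (IV), F (V), Gm (vi), Adim (vii°).
Triads in Eb minor (harmonic minor): Ebm (i), Fdim (ii°), Gbaug (III+), Abm (iv), Bb (V), Cb (VI), Ddim (vii°).
Shared triads with their functions: Bb (I in Bb major, V in Eb minor).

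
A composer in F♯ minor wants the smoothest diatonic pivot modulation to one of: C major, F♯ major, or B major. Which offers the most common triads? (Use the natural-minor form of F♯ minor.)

B major

Triads of F♯ minor (natural minor): F♯m (i), G♯dim (ii°), A (III), Bm (iv), C♯m (v), D (VI), E (VII).
C major shares 0: none.
F♯ major shares 0: none.
B major shares 2: C♯m, E.
The most common triads (2) are shared with B major.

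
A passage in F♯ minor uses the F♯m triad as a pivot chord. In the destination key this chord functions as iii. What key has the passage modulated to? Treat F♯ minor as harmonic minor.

The numeral iii denotes a minor triad on scale degree 3. With F♯ on degree 3, the tonic of the new key is D.
Degree 3 carries a minor triad in major keys, so the destination is D major.
Check: the diatonic triads of D major are D (I), Em (ii), F♯m (iii), G (IV), A (V), Bm (vi), C♯dim (vii°) — F♯m is indeed iii.

D major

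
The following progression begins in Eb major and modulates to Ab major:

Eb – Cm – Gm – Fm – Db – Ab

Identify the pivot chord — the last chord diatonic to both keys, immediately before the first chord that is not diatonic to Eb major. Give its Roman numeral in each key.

Chords diatonic to Eb major: Eb, Fm, Gm, Ab, Bb, Cm, Ddim.
Reading the progression, the first chord not in that set is Db, so the modulation leaves Eb major there.
The chord immediately before Db is Fm, which is diatonic to both keys: ii in Eb major and vi in Ab major.

Fm — ii in Eb major, vi in Ab major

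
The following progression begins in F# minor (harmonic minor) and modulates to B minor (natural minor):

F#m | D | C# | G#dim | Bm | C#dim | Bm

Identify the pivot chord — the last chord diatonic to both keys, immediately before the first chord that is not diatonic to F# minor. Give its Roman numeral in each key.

Bm — iv in F# minor, i in B minor

Chords diatonic to F# minor: F#m, G#dim, Aaug, Bm, C#, D, E#dim.
Reading the progression, the first chord not in that set is C#dim, so the modulation leaves F# minor there.
The chord immediately before C#dim is Bm, which is diatonic to both keys: iv in F# minor and i in B minor.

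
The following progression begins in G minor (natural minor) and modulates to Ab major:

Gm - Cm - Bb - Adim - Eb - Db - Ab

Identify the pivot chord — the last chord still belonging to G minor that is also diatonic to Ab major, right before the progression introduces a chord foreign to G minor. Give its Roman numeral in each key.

Eb — VI in G minor, V in Ab major

Chords diatonic to G minor: Gm, Adim, Bb, Cm, Dm, Eb, F.
Reading the progression, the first chord not in that set is Db, so the modulation leaves G minor there.
The chord immediately before Db is Eb, which is diatonic to both keys: VI in G minor and V in Ab major.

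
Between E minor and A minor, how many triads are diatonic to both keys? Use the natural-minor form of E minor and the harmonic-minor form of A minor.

1

Diatonic triads of E minor (natural minor): E minor (i), F# diminished (ii°), G major (III), A minor (iv), B minor (v), C major (VI), D major (VII).
Diatonic triads of A minor (harmonic minor): A minor (i), B diminished (ii°), C augmented (III+), D minor (iv), E major (V), F major (VI), G# diminished (vii°).
Matching root and quality in both lists: A minor.
That gives 1 common triad.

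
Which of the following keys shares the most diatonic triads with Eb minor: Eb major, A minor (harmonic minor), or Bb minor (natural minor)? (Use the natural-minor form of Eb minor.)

Triads of Eb minor (natural minor): Ebm (i), Fdim (ii°), Gb (III), Abm (iv), Bbm (v), Cb (VI), Db (VII).
Eb major shares 0: none.
A minor (harmonic minor) shares 0: none.
Bb minor (natural minor) shares 4: Ebm, Gb, Bbm, Db.
The most common triads (4) are shared with Bb minor.

Bb minor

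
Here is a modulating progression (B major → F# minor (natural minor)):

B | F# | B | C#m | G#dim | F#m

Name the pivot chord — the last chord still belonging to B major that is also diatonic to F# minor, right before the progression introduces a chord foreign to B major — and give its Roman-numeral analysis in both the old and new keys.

C#m — ii in B major, v in F# minor

Chords diatonic to B major: B, C#m, D#m, E, F#, G#m, A#dim.
Reading the progression, the first chord not in that set is G#dim, so the modulation leaves B major there.
The chord immediately before G#dim is C#m, which is diatonic to both keys: ii in B major and v in F# minor.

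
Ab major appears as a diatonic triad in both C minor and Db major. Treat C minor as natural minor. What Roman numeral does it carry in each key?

VI in C minor; V in Db major

The scale of C minor (natural minor) is C D Eb F G Ab Bb; Ab is degree 6, and the triad built there (Ab-C-Eb) is major, so it is VI.
The scale of Db major is Db Eb F Gb Ab Bb C; Ab is degree 5, and the triad built there (Ab-C-Eb) is major, so it is V.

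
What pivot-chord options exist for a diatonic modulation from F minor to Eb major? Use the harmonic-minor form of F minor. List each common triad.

Fm

Triads in F minor (harmonic minor): Fm (i), Gdim (ii°), Abaug (III+), Bbm (iv), C (V), Db (VI), Edim (vii°).
Triads in Eb major: Eb (I), Fm (ii), Gm (iii), Ab (IV), Bb (V), Cm (vi), Ddim (vii°).
Shared triads with their functions: Fm (i in F minor, ii in Eb major).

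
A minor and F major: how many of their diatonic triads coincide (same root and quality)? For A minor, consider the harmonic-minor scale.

3

Diatonic triads of A minor (harmonic minor): Am (i), Bdim (ii°), Caug (III+), Dm (iv), E (V), F (VI), G♯dim (vii°).
Diatonic triads of F major: F (I), Gm (ii), Am (iii), B♭ (IV), C (V), Dm (vi), Edim (vii°).
Matching root and quality in both lists: Am, Dm, F.
That gives 3 common triads.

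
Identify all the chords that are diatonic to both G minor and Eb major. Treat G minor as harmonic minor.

Triads in G minor (harmonic minor): G minor (i), A diminished (ii°), Bb augmented (III+), C minor (iv), D major (V), Eb major (VI), F# diminished (vii°).
Triads in Eb major: Eb major (I), F minor (ii), G minor (iii), Ab major (IV), Bb major (V), C minor (vi), D diminished (vii°).
Shared triads with their functions: G minor (i in G minor, iii in Eb major); C minor (iv in G minor, vi in Eb major); Eb major (VI in G minor, I in Eb major).

Gm, Cm, Eb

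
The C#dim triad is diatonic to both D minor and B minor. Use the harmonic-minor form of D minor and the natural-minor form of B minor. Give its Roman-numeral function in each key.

The scale of D minor (harmonic minor) is D E F G A Bb C#; C# is degree 7, and the triad built there (C#-E-G) is diminished, so it is vii°.
The scale of B minor (natural minor) is B C# D E F# G A; C# is degree 2, and the triad built there (C#-E-G) is diminished, so it is ii°.

vii° in D minor; ii° in B minor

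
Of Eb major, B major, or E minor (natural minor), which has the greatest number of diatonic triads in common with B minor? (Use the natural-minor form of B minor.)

Triads of B minor (natural minor): Bm (i), C#dim (ii°), D (III), Em (iv), F#m (v), G (VI), A (VII).
Eb major shares 0: none.
B major shares 0: none.
E minor (natural minor) shares 4: Bm, D, Em, G.
The most common triads (4) are shared with E minor.

E minor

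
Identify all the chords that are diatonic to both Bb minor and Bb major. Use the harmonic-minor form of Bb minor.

Triads in Bb minor (harmonic minor): Bbm (i), Cdim (ii°), Dbaug (III+), Ebm (iv), F (V), Gb (VI), Adim (vii°).
Triads in Bb major: Bb (I), Cm (ii), Dm (iii), Eb (IV), F (V), Gm (vi), Adim (vii°).
Shared triads with their functions: F (V in Bb minor, V in Bb major); Adim (vii° in Bb minor, vii° in Bb major).

F, Adim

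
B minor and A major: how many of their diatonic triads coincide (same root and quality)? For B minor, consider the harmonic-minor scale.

Diatonic triads of B minor (harmonic minor): B minor (i), C# diminished (ii°), D augmented (III+), E minor (iv), F# major (V), G major (VI), A# diminished (vii°).
Diatonic triads of A major: A major (I), B minor (ii), C# minor (iii), D major (IV), E major (V), F# minor (vi), G# diminished (vii°).
Matching root and quality in both lists: B minor.
That gives 1 common triad.

1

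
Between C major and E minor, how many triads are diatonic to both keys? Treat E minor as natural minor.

Diatonic triads of C major: C (I), Dm (ii), Em (iii), F (IV), G (V), Am (vi), Bdim (vii°).
Diatonic triads of E minor (natural minor): Em (i), F#dim (ii°), G (III), Am (iv), Bm (v), C (VI), D (VII).
Matching root and quality in both lists: C, Em, G, Am.
That gives 4 common triads.

4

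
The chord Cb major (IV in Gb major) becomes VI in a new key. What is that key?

The numeral VI denotes a major triad on scale degree 6. With Cb on degree 6, the tonic of the new key is Eb.
Degree 6 carries a major triad in minor keys, so the destination is Eb minor.
Check: the diatonic triads of Eb minor (natural minor) are Ebm (i), Fdim (ii°), Gb (III), Abm (iv), Bbm (v), Cb (VI), Db (VII) — Cb major is indeed VI.

Eb minor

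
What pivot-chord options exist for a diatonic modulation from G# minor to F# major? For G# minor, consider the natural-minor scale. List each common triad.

Triads in G# minor (natural minor): G#m (i), A#dim (ii°), B (III), C#m (iv), D#m (v), E (VI), F# (VII).
Triads in F# major: F# (I), G#m (ii), A#m (iii), B (IV), C# (V), D#m (vi), E#dim (vii°).
Shared triads with their functions: G#m (i in G# minor, ii in F# major); B (III in G# minor, IV in F# major); D#m (v in G# minor, vi in F# major); F# (VII in G# minor, I in F# major).

G#m, B, D#m, F#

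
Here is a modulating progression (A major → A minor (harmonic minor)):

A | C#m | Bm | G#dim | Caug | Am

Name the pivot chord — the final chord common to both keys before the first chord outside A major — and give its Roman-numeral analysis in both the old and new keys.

G#dim — vii° in A major, vii° in A minor

Chords diatonic to A major: A, Bm, C#m, D, E, F#m, G#dim.
Reading the progression, the first chord not in that set is Caug, so the modulation leaves A major there.
The chord immediately before Caug is G#dim, which is diatonic to both keys: vii° in A major and vii° in A minor.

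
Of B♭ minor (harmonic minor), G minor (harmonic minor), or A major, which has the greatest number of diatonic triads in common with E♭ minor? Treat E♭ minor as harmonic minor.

B♭ minor

Triads of E♭ minor (harmonic minor): E♭m (i), Fdim (ii°), G♭aug (III+), A♭m (iv), B♭ (V), C♭ (VI), Ddim (vii°).
B♭ minor (harmonic minor) shares 1: E♭m.
G minor (harmonic minor) shares 0: none.
A major shares 0: none.
The most common triads (1) are shared with B♭ minor.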